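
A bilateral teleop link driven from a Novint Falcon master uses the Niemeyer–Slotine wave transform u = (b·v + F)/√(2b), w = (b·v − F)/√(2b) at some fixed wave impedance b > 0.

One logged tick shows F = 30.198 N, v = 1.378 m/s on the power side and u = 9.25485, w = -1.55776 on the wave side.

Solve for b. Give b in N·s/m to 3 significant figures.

b = 15.6 N·s/m

u + w = 7.6971;  u + w = √(2b)·v, so √(2b) = 7.6971/1.378 = 5.5857.
b = (√(2b))²/2 = 31.2000/2 = 15.6000.
(Check via u − w = 2F/√(2b): u − w = 10.8126, 2F/√(2b) = 10.8126.)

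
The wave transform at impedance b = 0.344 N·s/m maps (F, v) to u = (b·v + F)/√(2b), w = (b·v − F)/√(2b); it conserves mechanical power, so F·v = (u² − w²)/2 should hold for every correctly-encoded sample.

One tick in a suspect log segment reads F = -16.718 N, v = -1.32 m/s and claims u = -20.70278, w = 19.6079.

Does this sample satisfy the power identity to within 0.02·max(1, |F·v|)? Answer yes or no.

F·v = (-16.718)×(-1.32) = 22.0678 W.
(u² − w²)/2 = (428.6051 − 384.4697)/2 = 22.0677 W.
|Δ| = 0.0001;  2% of max(1, |F·v|) = 0.4414.

yes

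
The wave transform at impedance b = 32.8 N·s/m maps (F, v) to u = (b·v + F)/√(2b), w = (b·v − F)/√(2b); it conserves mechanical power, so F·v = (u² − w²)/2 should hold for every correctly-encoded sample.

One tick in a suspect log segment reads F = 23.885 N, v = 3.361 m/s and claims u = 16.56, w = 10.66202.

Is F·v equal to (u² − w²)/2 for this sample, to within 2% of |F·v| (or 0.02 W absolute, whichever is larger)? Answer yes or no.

F·v = 23.885×3.361 = 80.2775 W.
(u² − w²)/2 = (274.2336 − 113.6787)/2 = 80.2775 W.
|Δ| = 0.0000;  2% of max(1, |F·v|) = 1.6055.

yes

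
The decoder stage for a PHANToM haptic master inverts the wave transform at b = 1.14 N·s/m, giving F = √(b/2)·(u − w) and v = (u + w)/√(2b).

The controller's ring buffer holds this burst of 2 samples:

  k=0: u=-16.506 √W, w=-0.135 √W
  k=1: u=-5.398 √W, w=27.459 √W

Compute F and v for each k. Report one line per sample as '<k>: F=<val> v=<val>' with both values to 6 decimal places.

k=0: u−w=-16.371000, u+w=-16.641000; √(b/2)=0.754983, √(2b)=1.509967; F=0.754983×(-16.371)=-12.359834, v=-16.641000/1.509967=-11.020771
k=1: u−w=-32.857000, u+w=22.061000; √(b/2)=0.754983, √(2b)=1.509967; F=0.754983×(-32.857)=-24.806491, v=22.061000/1.509967=14.610254

0: F=-12.359834 v=-11.020771
1: F=-24.806491 v=14.610254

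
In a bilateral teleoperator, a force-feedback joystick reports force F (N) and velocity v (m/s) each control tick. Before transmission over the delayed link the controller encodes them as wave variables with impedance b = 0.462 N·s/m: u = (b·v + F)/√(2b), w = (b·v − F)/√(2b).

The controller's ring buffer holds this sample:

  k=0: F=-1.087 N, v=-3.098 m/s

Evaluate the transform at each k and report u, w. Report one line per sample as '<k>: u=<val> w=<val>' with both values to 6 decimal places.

0: u=-2.619795 w=-0.358155

k=0: b·v=0.462×(-3.098)=-1.431276; √(2b)=0.961249; u=(-1.431276+(-1.087))/0.961249=-2.619795, w=(-1.431276−(-1.087))/0.961249=-0.358155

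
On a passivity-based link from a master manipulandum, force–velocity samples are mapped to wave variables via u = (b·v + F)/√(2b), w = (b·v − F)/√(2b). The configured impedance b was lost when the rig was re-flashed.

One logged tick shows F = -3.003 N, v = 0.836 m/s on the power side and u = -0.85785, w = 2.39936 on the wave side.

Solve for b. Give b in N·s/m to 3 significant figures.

b = 1.7 N·s/m

u + w = 1.54151;  u + w = √(2b)·v, so √(2b) = 1.54151/0.836 = 1.84391.
b = (√(2b))²/2 = 3.40001/2 = 1.70000.
(Check via u − w = 2F/√(2b): u − w = -3.25721, 2F/√(2b) = -3.25721.)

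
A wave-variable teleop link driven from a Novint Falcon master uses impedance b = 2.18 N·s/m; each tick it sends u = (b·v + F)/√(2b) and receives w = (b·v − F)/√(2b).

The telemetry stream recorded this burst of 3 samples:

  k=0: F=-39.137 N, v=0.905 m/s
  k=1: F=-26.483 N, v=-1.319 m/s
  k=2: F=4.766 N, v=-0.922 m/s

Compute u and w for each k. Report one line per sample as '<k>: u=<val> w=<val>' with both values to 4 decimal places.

0: u=-17.7984 w=19.6881
1: u=-14.0601 w=11.3060
2: u=1.3199 w=-3.2451

k=0: b·v=2.18×0.905=1.9729; √(2b)=2.0881; u=(1.9729+(-39.137))/2.0881=-17.7984, w=(1.9729−(-39.137))/2.0881=19.6881
k=1: b·v=2.18×(-1.319)=-2.8754; √(2b)=2.0881; u=(-2.8754+(-26.483))/2.0881=-14.0601, w=(-2.8754−(-26.483))/2.0881=11.3060
k=2: b·v=2.18×(-0.922)=-2.0100; √(2b)=2.0881; u=(-2.0100+4.766)/2.0881=1.3199, w=(-2.0100−4.766)/2.0881=-3.2451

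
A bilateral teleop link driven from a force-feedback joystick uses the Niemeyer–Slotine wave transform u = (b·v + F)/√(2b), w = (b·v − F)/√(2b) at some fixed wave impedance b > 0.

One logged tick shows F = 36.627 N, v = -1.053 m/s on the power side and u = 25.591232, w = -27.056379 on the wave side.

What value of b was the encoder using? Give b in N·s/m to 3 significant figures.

b = 0.968 N·s/m

u + w = -1.465147;  u + w = √(2b)·v, so √(2b) = -1.465147/(-1.053) = 1.391403.
b = (√(2b))²/2 = 1.936001/2 = 0.968001.
(Check via u − w = 2F/√(2b): u − w = 52.647611, 2F/√(2b) = 52.647592.)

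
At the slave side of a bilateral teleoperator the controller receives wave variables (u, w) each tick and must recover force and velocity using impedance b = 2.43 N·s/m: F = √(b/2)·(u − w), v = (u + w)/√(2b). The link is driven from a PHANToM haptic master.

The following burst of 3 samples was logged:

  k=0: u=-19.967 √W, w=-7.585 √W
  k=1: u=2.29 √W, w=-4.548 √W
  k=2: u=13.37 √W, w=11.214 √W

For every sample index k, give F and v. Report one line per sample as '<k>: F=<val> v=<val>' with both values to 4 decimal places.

k=0: u−w=-12.3820, u+w=-27.5520; √(b/2)=1.1023, √(2b)=2.2045; F=1.1023×(-12.382)=-13.6483, v=-27.5520/2.2045=-12.4978
k=1: u−w=6.8380, u+w=-2.2580; √(b/2)=1.1023, √(2b)=2.2045; F=1.1023×6.838=7.5373, v=-2.2580/2.2045=-1.0242
k=2: u−w=2.1560, u+w=24.5840; √(b/2)=1.1023, √(2b)=2.2045; F=1.1023×2.156=2.3765, v=24.5840/2.2045=11.1515

0: F=-13.6483 v=-12.4978
1: F=7.5373 v=-1.0242
2: F=2.3765 v=11.1515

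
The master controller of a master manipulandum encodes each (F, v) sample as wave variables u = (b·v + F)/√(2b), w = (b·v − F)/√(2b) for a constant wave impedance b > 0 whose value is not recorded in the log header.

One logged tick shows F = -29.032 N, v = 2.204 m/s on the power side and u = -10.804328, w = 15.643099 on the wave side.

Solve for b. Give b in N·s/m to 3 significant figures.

b = 2.41 N·s/m

u + w = 4.838771;  u + w = √(2b)·v, so √(2b) = 4.838771/2.204 = 2.195450.
b = (√(2b))²/2 = 4.819999/2 = 2.410000.
(Check via u − w = 2F/√(2b): u − w = -26.447427, 2F/√(2b) = -26.447430.)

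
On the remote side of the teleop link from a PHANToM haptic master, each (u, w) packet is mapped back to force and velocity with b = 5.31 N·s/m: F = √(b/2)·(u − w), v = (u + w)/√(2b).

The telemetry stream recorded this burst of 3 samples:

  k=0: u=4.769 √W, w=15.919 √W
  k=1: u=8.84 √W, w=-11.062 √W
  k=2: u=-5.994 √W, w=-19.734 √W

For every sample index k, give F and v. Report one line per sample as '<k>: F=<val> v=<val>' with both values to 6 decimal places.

0: F=-18.168000 v=6.348283
1: F=32.428659 v=-0.681839
2: F=22.388191 v=-7.894848

k=0: u−w=-11.150000, u+w=20.688000; √(b/2)=1.629417, √(2b)=3.258834; F=1.629417×(-11.15)=-18.168000, v=20.688000/3.258834=6.348283
k=1: u−w=19.902000, u+w=-2.222000; √(b/2)=1.629417, √(2b)=3.258834; F=1.629417×19.902=32.428659, v=-2.222000/3.258834=-0.681839
k=2: u−w=13.740000, u+w=-25.728000; √(b/2)=1.629417, √(2b)=3.258834; F=1.629417×13.74=22.388191, v=-25.728000/3.258834=-7.894848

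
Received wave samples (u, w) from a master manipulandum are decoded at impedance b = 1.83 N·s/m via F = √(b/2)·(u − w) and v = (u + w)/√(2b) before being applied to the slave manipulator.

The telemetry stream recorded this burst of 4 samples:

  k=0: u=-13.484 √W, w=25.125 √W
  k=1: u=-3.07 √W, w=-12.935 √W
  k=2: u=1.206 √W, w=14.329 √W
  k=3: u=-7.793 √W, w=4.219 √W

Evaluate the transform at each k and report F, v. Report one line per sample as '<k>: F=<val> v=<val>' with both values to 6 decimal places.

k=0: u−w=-38.609000, u+w=11.641000; √(b/2)=0.956556, √(2b)=1.913113; F=0.956556×(-38.609)=-36.931683, v=11.641000/1.913113=6.084848
k=1: u−w=9.865000, u+w=-16.005000; √(b/2)=0.956556, √(2b)=1.913113; F=0.956556×9.865=9.436428, v=-16.005000/1.913113=-8.365948
k=2: u−w=-13.123000, u+w=15.535000; √(b/2)=0.956556, √(2b)=1.913113; F=0.956556×(-13.123)=-12.552889, v=15.535000/1.913113=8.120275
k=3: u−w=-12.012000, u+w=-3.574000; √(b/2)=0.956556, √(2b)=1.913113; F=0.956556×(-12.012)=-11.490155, v=-3.574000/1.913113=-1.868160

0: F=-36.931683 v=6.084848
1: F=9.436428 v=-8.365948
2: F=-12.552889 v=8.120275
3: F=-11.490155 v=-1.868160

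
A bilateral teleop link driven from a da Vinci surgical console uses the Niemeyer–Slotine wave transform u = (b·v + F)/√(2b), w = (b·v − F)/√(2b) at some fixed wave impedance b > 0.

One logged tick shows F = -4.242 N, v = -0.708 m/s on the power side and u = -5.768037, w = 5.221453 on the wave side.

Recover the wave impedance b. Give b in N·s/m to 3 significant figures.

b = 0.298 N·s/m

u + w = -0.546584;  u + w = √(2b)·v, so √(2b) = -0.546584/(-0.708) = 0.772011.
b = (√(2b))²/2 = 0.596001/2 = 0.298001.
(Check via u − w = 2F/√(2b): u − w = -10.989490, 2F/√(2b) = -10.989476.)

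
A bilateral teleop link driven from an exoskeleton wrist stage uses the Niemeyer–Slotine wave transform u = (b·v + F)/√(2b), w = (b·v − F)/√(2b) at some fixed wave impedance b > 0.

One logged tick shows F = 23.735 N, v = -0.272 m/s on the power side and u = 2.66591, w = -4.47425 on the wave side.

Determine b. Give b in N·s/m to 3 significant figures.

u + w = -1.8083;  u + w = √(2b)·v, so √(2b) = -1.8083/(-0.272) = 6.6483.
b = (√(2b))²/2 = 44.2000/2 = 22.1000.
(Check via u − w = 2F/√(2b): u − w = 7.1402, 2F/√(2b) = 7.1402.)

b = 22.1 N·s/m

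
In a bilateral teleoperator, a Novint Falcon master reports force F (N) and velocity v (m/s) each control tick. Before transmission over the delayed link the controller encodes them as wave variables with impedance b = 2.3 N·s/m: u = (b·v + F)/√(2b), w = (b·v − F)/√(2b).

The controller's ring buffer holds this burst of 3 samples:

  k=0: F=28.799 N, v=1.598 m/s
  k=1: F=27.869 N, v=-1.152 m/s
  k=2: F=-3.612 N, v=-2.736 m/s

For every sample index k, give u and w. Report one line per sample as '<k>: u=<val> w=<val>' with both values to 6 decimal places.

k=0: b·v=2.3×1.598=3.675400; √(2b)=2.144761; u=(3.675400+28.799)/2.144761=15.141267, w=(3.675400−28.799)/2.144761=-11.713939
k=1: b·v=2.3×(-1.152)=-2.649600; √(2b)=2.144761; u=(-2.649600+27.869)/2.144761=11.758606, w=(-2.649600−27.869)/2.144761=-14.229371
k=2: b·v=2.3×(-2.736)=-6.292800; √(2b)=2.144761; u=(-6.292800+(-3.612))/2.144761=-4.618137, w=(-6.292800−(-3.612))/2.144761=-1.249929

0: u=15.141267 w=-11.713939
1: u=11.758606 w=-14.229371
2: u=-4.618137 w=-1.249929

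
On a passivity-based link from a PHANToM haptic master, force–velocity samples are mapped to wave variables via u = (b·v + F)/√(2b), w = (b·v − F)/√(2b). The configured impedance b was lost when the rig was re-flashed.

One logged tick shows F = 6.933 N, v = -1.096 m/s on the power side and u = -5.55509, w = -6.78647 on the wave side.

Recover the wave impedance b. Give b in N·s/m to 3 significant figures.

u + w = -12.34156;  u + w = √(2b)·v, so √(2b) = -12.34156/(-1.096) = 11.26055.
b = (√(2b))²/2 = 126.79993/2 = 63.39996.
(Check via u − w = 2F/√(2b): u − w = 1.23138, 2F/√(2b) = 1.23138.)

b = 63.4 N·s/m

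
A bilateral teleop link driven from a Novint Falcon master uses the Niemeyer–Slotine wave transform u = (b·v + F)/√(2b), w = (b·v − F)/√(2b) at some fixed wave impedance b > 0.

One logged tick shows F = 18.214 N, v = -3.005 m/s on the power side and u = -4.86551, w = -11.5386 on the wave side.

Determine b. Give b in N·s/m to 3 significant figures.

u + w = -16.40411;  u + w = √(2b)·v, so √(2b) = -16.40411/(-3.005) = 5.45894.
b = (√(2b))²/2 = 29.80001/2 = 14.90000.
(Check via u − w = 2F/√(2b): u − w = 6.67309, 2F/√(2b) = 6.67309.)

b = 14.9 N·s/m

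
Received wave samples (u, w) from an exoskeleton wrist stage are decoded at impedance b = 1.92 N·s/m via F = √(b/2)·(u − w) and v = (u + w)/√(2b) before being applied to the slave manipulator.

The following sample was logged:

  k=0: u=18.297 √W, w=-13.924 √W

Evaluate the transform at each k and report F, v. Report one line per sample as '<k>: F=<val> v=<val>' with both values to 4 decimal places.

0: F=31.5700 v=2.2316

k=0: u−w=32.2210, u+w=4.3730; √(b/2)=0.9798, √(2b)=1.9596; F=0.9798×32.221=31.5700, v=4.3730/1.9596=2.2316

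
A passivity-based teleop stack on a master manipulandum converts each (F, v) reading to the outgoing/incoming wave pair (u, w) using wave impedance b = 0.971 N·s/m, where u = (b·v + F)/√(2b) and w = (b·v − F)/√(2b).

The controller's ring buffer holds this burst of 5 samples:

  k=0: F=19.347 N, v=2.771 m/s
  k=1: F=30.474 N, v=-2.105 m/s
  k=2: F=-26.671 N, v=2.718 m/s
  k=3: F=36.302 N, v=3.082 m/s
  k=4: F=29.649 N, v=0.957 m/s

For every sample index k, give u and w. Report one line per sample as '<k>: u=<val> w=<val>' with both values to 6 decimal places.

k=0: b·v=0.971×2.771=2.690641; √(2b)=1.393557; u=(2.690641+19.347)/1.393557=15.813955, w=(2.690641−19.347)/1.393557=-11.952409
k=1: b·v=0.971×(-2.105)=-2.043955; √(2b)=1.393557; u=(-2.043955+30.474)/1.393557=20.401069, w=(-2.043955−30.474)/1.393557=-23.334506
k=2: b·v=0.971×2.718=2.639178; √(2b)=1.393557; u=(2.639178+(-26.671))/1.393557=-17.244956, w=(2.639178−(-26.671))/1.393557=21.032643
k=3: b·v=0.971×3.082=2.992622; √(2b)=1.393557; u=(2.992622+36.302)/1.393557=28.197363, w=(2.992622−36.302)/1.393557=-23.902422
k=4: b·v=0.971×0.957=0.929247; √(2b)=1.393557; u=(0.929247+29.649)/1.393557=21.942594, w=(0.929247−29.649)/1.393557=-20.608961

0: u=15.813955 w=-11.952409
1: u=20.401069 w=-23.334506
2: u=-17.244956 w=21.032643
3: u=28.197363 w=-23.902422
4: u=21.942594 w=-20.608961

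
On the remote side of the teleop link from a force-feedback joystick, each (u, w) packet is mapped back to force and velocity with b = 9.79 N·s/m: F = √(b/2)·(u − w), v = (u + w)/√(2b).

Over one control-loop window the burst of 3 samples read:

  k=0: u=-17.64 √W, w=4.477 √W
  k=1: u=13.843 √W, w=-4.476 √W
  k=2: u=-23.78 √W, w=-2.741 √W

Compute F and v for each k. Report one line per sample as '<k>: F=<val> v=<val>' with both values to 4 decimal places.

k=0: u−w=-22.1170, u+w=-13.1630; √(b/2)=2.2125, √(2b)=4.4249; F=2.2125×(-22.117)=-48.9331, v=-13.1630/4.4249=-2.9747
k=1: u−w=18.3190, u+w=9.3670; √(b/2)=2.2125, √(2b)=4.4249; F=2.2125×18.319=40.5301, v=9.3670/4.4249=2.1169
k=2: u−w=-21.0390, u+w=-26.5210; √(b/2)=2.2125, √(2b)=4.4249; F=2.2125×(-21.039)=-46.5480, v=-26.5210/4.4249=-5.9935

0: F=-48.9331 v=-2.9747
1: F=40.5301 v=2.1169
2: F=-46.5480 v=-5.9935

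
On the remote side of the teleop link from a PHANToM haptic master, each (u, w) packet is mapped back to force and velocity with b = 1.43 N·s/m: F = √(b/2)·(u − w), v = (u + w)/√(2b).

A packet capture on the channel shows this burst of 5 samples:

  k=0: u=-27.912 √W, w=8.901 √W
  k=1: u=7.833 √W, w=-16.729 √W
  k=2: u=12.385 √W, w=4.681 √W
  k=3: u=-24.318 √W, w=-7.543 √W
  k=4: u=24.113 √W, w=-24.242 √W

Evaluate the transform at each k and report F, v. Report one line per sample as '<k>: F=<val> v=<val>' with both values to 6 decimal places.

k=0: u−w=-36.813000, u+w=-19.011000; √(b/2)=0.845577, √(2b)=1.691153; F=0.845577×(-36.813)=-31.128216, v=-19.011000/1.691153=-11.241440
k=1: u−w=24.562000, u+w=-8.896000; √(b/2)=0.845577, √(2b)=1.691153; F=0.845577×24.562=20.769056, v=-8.896000/1.691153=-5.260315
k=2: u−w=7.704000, u+w=17.066000; √(b/2)=0.845577, √(2b)=1.691153; F=0.845577×7.704=6.514323, v=17.066000/1.691153=10.091337
k=3: u−w=-16.775000, u+w=-31.861000; √(b/2)=0.845577, √(2b)=1.691153; F=0.845577×(-16.775)=-14.184550, v=-31.861000/1.691153=-18.839804
k=4: u−w=48.355000, u+w=-0.129000; √(b/2)=0.845577, √(2b)=1.691153; F=0.845577×48.355=40.887863, v=-0.129000/1.691153=-0.076279

0: F=-31.128216 v=-11.241440
1: F=20.769056 v=-5.260315
2: F=6.514323 v=10.091337
3: F=-14.184550 v=-18.839804
4: F=40.887863 v=-0.076279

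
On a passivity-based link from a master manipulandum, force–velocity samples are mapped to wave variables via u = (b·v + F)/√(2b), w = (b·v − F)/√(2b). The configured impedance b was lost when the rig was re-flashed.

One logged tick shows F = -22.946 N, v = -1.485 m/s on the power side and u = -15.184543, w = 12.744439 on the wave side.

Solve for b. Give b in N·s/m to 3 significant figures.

u + w = -2.440104;  u + w = √(2b)·v, so √(2b) = -2.440104/(-1.485) = 1.643168.
b = (√(2b))²/2 = 2.700000/2 = 1.350000.
(Check via u − w = 2F/√(2b): u − w = -27.928982, 2F/√(2b) = -27.928982.)

b = 1.35 N·s/m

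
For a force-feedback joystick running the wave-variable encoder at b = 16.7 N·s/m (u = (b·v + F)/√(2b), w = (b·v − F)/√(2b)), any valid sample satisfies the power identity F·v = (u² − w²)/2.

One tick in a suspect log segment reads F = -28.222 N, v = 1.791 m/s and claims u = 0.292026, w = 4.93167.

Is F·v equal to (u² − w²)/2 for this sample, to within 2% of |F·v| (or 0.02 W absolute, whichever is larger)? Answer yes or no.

F·v = (-28.222)×1.791 = -50.545602 W.
(u² − w²)/2 = (0.085279 − 24.321369)/2 = -12.118045 W.
|Δ| = 38.427557;  2% of max(1, |F·v|) = 1.010912.

no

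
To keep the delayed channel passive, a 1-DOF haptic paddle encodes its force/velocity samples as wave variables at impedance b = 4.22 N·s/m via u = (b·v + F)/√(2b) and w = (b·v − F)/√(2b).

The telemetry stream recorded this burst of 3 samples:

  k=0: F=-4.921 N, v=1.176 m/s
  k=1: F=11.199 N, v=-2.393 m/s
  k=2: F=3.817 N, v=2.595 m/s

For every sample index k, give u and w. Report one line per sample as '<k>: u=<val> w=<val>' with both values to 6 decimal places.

0: u=0.014361 w=3.402117
1: u=0.378821 w=-7.330888
2: u=5.083321 w=2.455590

k=0: b·v=4.22×1.176=4.962720; √(2b)=2.905168; u=(4.962720+(-4.921))/2.905168=0.014361, w=(4.962720−(-4.921))/2.905168=3.402117
k=1: b·v=4.22×(-2.393)=-10.098460; √(2b)=2.905168; u=(-10.098460+11.199)/2.905168=0.378821, w=(-10.098460−11.199)/2.905168=-7.330888
k=2: b·v=4.22×2.595=10.950900; √(2b)=2.905168; u=(10.950900+3.817)/2.905168=5.083321, w=(10.950900−3.817)/2.905168=2.455590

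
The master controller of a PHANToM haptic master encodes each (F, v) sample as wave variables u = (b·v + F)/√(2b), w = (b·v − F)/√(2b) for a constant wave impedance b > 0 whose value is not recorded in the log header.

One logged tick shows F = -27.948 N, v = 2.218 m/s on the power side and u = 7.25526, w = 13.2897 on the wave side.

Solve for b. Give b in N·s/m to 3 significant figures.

b = 42.9 N·s/m

u + w = 20.5450;  u + w = √(2b)·v, so √(2b) = 20.5450/2.218 = 9.2628.
b = (√(2b))²/2 = 85.8000/2 = 42.9000.
(Check via u − w = 2F/√(2b): u − w = -6.0344, 2F/√(2b) = -6.0344.)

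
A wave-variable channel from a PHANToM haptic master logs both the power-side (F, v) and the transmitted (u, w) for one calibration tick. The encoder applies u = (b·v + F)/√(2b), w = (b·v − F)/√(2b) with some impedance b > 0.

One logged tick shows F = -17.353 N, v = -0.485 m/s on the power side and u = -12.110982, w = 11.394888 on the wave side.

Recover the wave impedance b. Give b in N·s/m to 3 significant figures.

b = 1.09 N·s/m

u + w = -0.716094;  u + w = √(2b)·v, so √(2b) = -0.716094/(-0.485) = 1.476482.
b = (√(2b))²/2 = 2.180000/2 = 1.090000.
(Check via u − w = 2F/√(2b): u − w = -23.505870, 2F/√(2b) = -23.505867.)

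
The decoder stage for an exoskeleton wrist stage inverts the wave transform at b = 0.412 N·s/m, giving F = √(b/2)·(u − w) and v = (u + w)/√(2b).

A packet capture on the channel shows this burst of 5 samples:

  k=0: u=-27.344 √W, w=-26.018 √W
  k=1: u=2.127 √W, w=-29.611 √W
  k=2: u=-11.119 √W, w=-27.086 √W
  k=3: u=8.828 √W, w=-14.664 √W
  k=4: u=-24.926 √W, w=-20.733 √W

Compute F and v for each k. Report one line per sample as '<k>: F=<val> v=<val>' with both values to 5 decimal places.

k=0: u−w=-1.32600, u+w=-53.36200; √(b/2)=0.45387, √(2b)=0.90774; F=0.45387×(-1.326)=-0.60183, v=-53.36200/0.90774=-58.78527
k=1: u−w=31.73800, u+w=-27.48400; √(b/2)=0.45387, √(2b)=0.90774; F=0.45387×31.738=14.40500, v=-27.48400/0.90774=-30.27724
k=2: u−w=15.96700, u+w=-38.20500; √(b/2)=0.45387, √(2b)=0.90774; F=0.45387×15.967=7.24698, v=-38.20500/0.90774=-42.08784
k=3: u−w=23.49200, u+w=-5.83600; √(b/2)=0.45387, √(2b)=0.90774; F=0.45387×23.492=10.66237, v=-5.83600/0.90774=-6.42912
k=4: u−w=-4.19300, u+w=-45.65900; √(b/2)=0.45387, √(2b)=0.90774; F=0.45387×(-4.193)=-1.90309, v=-45.65900/0.90774=-50.29940

0: F=-0.60183 v=-58.78527
1: F=14.40500 v=-30.27724
2: F=7.24698 v=-42.08784
3: F=10.66237 v=-6.42912
4: F=-1.90309 v=-50.29940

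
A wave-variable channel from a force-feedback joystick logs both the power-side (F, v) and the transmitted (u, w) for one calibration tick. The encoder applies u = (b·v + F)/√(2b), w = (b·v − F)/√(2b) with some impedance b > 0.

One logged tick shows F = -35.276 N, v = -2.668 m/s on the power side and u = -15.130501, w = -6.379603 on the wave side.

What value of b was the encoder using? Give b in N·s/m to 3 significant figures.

b = 32.5 N·s/m

u + w = -21.510104;  u + w = √(2b)·v, so √(2b) = -21.510104/(-2.668) = 8.062258.
b = (√(2b))²/2 = 65.000002/2 = 32.500001.
(Check via u − w = 2F/√(2b): u − w = -8.750898, 2F/√(2b) = -8.750898.)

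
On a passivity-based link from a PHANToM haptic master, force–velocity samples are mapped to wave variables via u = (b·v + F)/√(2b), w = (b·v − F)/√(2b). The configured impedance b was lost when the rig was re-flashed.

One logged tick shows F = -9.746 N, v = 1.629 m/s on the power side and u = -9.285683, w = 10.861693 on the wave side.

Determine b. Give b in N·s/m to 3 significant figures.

b = 0.468 N·s/m

u + w = 1.576010;  u + w = √(2b)·v, so √(2b) = 1.576010/1.629 = 0.967471.
b = (√(2b))²/2 = 0.936000/2 = 0.468000.
(Check via u − w = 2F/√(2b): u − w = -20.147376, 2F/√(2b) = -20.147377.)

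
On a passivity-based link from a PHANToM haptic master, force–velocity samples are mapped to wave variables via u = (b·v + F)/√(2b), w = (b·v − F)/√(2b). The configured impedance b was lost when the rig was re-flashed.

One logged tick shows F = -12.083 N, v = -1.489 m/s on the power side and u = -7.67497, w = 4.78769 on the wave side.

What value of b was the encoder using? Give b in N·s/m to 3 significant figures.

u + w = -2.88728;  u + w = √(2b)·v, so √(2b) = -2.88728/(-1.489) = 1.93907.
b = (√(2b))²/2 = 3.76000/2 = 1.88000.
(Check via u − w = 2F/√(2b): u − w = -12.46266, 2F/√(2b) = -12.46265.)

b = 1.88 N·s/m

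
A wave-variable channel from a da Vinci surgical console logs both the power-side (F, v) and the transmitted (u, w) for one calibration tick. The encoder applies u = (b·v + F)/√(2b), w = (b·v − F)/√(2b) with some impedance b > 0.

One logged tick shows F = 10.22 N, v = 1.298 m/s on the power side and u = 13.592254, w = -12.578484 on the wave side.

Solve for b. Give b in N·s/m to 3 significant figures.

u + w = 1.013770;  u + w = √(2b)·v, so √(2b) = 1.013770/1.298 = 0.781025.
b = (√(2b))²/2 = 0.610000/2 = 0.305000.
(Check via u − w = 2F/√(2b): u − w = 26.170738, 2F/√(2b) = 26.170749.)

b = 0.305 N·s/m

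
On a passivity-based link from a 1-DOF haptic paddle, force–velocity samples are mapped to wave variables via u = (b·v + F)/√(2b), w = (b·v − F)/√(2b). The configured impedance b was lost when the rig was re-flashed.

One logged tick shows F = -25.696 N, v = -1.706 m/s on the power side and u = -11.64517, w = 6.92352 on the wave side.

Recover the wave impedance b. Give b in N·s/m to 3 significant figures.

u + w = -4.72165;  u + w = √(2b)·v, so √(2b) = -4.72165/(-1.706) = 2.76767.
b = (√(2b))²/2 = 7.66001/2 = 3.83001.
(Check via u − w = 2F/√(2b): u − w = -18.56869, 2F/√(2b) = -18.56867.)

b = 3.83 N·s/m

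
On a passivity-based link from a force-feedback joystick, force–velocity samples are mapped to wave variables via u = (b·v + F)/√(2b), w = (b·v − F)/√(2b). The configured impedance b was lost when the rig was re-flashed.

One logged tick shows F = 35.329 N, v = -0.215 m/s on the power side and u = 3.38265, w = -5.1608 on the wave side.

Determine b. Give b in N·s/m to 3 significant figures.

b = 34.2 N·s/m

u + w = -1.77815;  u + w = √(2b)·v, so √(2b) = -1.77815/(-0.215) = 8.27047.
b = (√(2b))²/2 = 68.40059/2 = 34.20030.
(Check via u − w = 2F/√(2b): u − w = 8.54345, 2F/√(2b) = 8.54341.)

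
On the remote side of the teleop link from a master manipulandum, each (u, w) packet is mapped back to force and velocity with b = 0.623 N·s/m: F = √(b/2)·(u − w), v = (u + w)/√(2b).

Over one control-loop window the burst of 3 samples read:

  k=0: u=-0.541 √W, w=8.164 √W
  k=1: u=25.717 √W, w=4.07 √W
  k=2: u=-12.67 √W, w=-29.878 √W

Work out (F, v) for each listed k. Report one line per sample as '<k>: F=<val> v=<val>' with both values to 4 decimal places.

0: F=-4.8585 v=6.8292
1: F=12.0817 v=26.6850
2: F=9.6042 v=-38.1171

k=0: u−w=-8.7050, u+w=7.6230; √(b/2)=0.5581, √(2b)=1.1162; F=0.5581×(-8.705)=-4.8585, v=7.6230/1.1162=6.8292
k=1: u−w=21.6470, u+w=29.7870; √(b/2)=0.5581, √(2b)=1.1162; F=0.5581×21.647=12.0817, v=29.7870/1.1162=26.6850
k=2: u−w=17.2080, u+w=-42.5480; √(b/2)=0.5581, √(2b)=1.1162; F=0.5581×17.208=9.6042, v=-42.5480/1.1162=-38.1171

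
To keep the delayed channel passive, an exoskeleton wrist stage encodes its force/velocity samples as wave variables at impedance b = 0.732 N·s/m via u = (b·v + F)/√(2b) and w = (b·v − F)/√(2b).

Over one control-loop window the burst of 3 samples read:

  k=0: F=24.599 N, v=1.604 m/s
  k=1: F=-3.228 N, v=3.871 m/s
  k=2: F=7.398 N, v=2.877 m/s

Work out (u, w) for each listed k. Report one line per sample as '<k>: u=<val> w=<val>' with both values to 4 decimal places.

k=0: b·v=0.732×1.604=1.1741; √(2b)=1.2100; u=(1.1741+24.599)/1.2100=21.3008, w=(1.1741−24.599)/1.2100=-19.3601
k=1: b·v=0.732×3.871=2.8336; √(2b)=1.2100; u=(2.8336+(-3.228))/1.2100=-0.3260, w=(2.8336−(-3.228))/1.2100=5.0097
k=2: b·v=0.732×2.877=2.1060; √(2b)=1.2100; u=(2.1060+7.398)/1.2100=7.8548, w=(2.1060−7.398)/1.2100=-4.3737

0: u=21.3008 w=-19.3601
1: u=-0.3260 w=5.0097
2: u=7.8548 w=-4.3737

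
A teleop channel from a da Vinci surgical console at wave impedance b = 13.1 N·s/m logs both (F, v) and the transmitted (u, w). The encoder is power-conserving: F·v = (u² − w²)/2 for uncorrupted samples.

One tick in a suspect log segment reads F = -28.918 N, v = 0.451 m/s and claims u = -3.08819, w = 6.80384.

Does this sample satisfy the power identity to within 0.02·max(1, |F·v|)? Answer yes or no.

F·v = (-28.918)×0.451 = -13.0420 W.
(u² − w²)/2 = (9.5369 − 46.2922)/2 = -18.3777 W.
|Δ| = 5.3356;  2% of max(1, |F·v|) = 0.2608.

no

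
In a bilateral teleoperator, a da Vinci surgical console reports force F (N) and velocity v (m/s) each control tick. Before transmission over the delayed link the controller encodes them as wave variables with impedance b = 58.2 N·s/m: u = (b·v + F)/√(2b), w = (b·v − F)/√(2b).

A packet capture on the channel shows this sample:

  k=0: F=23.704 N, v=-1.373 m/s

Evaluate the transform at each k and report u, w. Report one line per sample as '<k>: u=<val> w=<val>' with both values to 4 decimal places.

k=0: b·v=58.2×(-1.373)=-79.9086; √(2b)=10.7889; u=(-79.9086+23.704)/10.7889=-5.2095, w=(-79.9086−23.704)/10.7889=-9.6036

0: u=-5.2095 w=-9.6036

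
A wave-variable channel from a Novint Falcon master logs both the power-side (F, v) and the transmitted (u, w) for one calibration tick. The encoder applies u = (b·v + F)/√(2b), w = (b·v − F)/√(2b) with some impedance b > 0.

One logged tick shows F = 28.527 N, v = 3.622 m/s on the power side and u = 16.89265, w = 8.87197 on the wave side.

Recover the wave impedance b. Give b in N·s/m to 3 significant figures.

b = 25.3 N·s/m

u + w = 25.76462;  u + w = √(2b)·v, so √(2b) = 25.76462/3.622 = 7.11337.
b = (√(2b))²/2 = 50.60001/2 = 25.30000.
(Check via u − w = 2F/√(2b): u − w = 8.02068, 2F/√(2b) = 8.02067.)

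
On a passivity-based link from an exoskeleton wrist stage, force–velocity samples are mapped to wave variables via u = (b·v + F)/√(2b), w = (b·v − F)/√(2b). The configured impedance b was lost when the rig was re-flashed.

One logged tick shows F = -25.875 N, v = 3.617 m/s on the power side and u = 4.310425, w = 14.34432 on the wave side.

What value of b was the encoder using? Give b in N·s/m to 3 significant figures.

u + w = 18.654745;  u + w = √(2b)·v, so √(2b) = 18.654745/3.617 = 5.157519.
b = (√(2b))²/2 = 26.599999/2 = 13.299999.
(Check via u − w = 2F/√(2b): u − w = -10.033895, 2F/√(2b) = -10.033895.)

b = 13.3 N·s/m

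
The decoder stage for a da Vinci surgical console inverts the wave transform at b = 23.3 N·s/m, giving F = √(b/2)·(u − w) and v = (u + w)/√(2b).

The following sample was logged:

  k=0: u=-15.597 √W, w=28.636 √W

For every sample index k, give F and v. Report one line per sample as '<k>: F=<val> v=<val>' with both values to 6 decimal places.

0: F=-150.976502 v=1.910079

k=0: u−w=-44.233000, u+w=13.039000; √(b/2)=3.413210, √(2b)=6.826419; F=3.413210×(-44.233)=-150.976502, v=13.039000/6.826419=1.910079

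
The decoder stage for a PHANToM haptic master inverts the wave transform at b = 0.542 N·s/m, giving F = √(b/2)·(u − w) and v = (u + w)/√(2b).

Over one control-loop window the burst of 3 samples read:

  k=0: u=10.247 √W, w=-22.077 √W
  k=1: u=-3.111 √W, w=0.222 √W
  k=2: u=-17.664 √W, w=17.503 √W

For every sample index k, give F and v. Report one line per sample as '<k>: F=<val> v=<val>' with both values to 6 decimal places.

k=0: u−w=32.324000, u+w=-11.830000; √(b/2)=0.520577, √(2b)=1.041153; F=0.520577×32.324=16.827118, v=-11.830000/1.041153=-11.362401
k=1: u−w=-3.333000, u+w=-2.889000; √(b/2)=0.520577, √(2b)=1.041153; F=0.520577×(-3.333)=-1.735082, v=-2.889000/1.041153=-2.774808
k=2: u−w=-35.167000, u+w=-0.161000; √(b/2)=0.520577, √(2b)=1.041153; F=0.520577×(-35.167)=-18.307117, v=-0.161000/1.041153=-0.154636

0: F=16.827118 v=-11.362401
1: F=-1.735082 v=-2.774808
2: F=-18.307117 v=-0.154636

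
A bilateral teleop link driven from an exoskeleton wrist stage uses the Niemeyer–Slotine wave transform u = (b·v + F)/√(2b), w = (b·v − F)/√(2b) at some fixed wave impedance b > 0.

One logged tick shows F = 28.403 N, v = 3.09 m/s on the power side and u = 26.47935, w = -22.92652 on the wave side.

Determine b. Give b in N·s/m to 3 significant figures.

b = 0.661 N·s/m

u + w = 3.55283;  u + w = √(2b)·v, so √(2b) = 3.55283/3.09 = 1.14978.
b = (√(2b))²/2 = 1.32200/2 = 0.66100.
(Check via u − w = 2F/√(2b): u − w = 49.40587, 2F/√(2b) = 49.40584.)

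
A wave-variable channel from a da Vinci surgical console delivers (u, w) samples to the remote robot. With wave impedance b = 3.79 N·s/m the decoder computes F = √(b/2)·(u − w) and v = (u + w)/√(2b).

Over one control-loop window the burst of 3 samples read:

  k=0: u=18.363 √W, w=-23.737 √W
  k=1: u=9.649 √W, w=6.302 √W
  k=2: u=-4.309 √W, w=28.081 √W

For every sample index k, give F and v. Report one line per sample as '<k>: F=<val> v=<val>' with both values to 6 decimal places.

0: F=57.954439 v=-1.951925
1: F=4.607447 v=5.793664
2: F=-44.587750 v=8.634379

k=0: u−w=42.100000, u+w=-5.374000; √(b/2)=1.376590, √(2b)=2.753180; F=1.376590×42.1=57.954439, v=-5.374000/2.753180=-1.951925
k=1: u−w=3.347000, u+w=15.951000; √(b/2)=1.376590, √(2b)=2.753180; F=1.376590×3.347=4.607447, v=15.951000/2.753180=5.793664
k=2: u−w=-32.390000, u+w=23.772000; √(b/2)=1.376590, √(2b)=2.753180; F=1.376590×(-32.39)=-44.587750, v=23.772000/2.753180=8.634379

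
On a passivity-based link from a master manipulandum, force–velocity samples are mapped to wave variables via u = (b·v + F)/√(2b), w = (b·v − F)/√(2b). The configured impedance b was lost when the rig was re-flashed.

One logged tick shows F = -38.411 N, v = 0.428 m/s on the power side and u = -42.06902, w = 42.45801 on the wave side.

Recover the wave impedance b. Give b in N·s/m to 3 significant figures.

b = 0.413 N·s/m

u + w = 0.3890;  u + w = √(2b)·v, so √(2b) = 0.3890/0.428 = 0.9089.
b = (√(2b))²/2 = 0.8260/2 = 0.4130.
(Check via u − w = 2F/√(2b): u − w = -84.5270, 2F/√(2b) = -84.5261.)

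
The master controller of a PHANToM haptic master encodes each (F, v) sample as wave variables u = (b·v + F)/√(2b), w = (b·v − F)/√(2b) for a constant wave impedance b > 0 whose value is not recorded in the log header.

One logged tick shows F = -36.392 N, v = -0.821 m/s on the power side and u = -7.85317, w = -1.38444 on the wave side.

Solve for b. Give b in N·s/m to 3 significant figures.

b = 63.3 N·s/m

u + w = -9.23761;  u + w = √(2b)·v, so √(2b) = -9.23761/(-0.821) = 11.25166.
b = (√(2b))²/2 = 126.59977/2 = 63.29989.
(Check via u − w = 2F/√(2b): u − w = -6.46873, 2F/√(2b) = -6.46874.)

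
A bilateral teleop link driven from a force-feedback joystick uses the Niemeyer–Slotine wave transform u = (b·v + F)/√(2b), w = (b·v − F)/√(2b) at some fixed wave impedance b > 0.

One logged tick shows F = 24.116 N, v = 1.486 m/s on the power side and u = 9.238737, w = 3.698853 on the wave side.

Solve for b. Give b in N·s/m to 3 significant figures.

u + w = 12.937590;  u + w = √(2b)·v, so √(2b) = 12.937590/1.486 = 8.706319.
b = (√(2b))²/2 = 75.799990/2 = 37.899995.
(Check via u − w = 2F/√(2b): u − w = 5.539884, 2F/√(2b) = 5.539884.)

b = 37.9 N·s/m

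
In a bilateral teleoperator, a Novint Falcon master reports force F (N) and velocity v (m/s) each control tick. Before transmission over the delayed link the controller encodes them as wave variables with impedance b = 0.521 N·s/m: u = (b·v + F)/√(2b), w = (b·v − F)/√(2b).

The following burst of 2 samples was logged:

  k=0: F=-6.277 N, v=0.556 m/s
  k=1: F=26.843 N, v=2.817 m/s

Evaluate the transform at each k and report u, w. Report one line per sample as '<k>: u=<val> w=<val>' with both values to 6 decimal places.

k=0: b·v=0.521×0.556=0.289676; √(2b)=1.020784; u=(0.289676+(-6.277))/1.020784=-5.865417, w=(0.289676−(-6.277))/1.020784=6.432973
k=1: b·v=0.521×2.817=1.467657; √(2b)=1.020784; u=(1.467657+26.843)/1.020784=27.734228, w=(1.467657−26.843)/1.020784=-24.858680

0: u=-5.865417 w=6.432973
1: u=27.734228 w=-24.858680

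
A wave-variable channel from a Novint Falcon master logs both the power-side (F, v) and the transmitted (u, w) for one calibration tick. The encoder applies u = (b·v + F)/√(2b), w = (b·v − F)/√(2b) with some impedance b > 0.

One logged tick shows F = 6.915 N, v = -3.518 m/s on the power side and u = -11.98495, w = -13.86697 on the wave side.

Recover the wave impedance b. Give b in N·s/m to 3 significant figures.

b = 27 N·s/m

u + w = -25.8519;  u + w = √(2b)·v, so √(2b) = -25.8519/(-3.518) = 7.3485.
b = (√(2b))²/2 = 54.0000/2 = 27.0000.
(Check via u − w = 2F/√(2b): u − w = 1.8820, 2F/√(2b) = 1.8820.)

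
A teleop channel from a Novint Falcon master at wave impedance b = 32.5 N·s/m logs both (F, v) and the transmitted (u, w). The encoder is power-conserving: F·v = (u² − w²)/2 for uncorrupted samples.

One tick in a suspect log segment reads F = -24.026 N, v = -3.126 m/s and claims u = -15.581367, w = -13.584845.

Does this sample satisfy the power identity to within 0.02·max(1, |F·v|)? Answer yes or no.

no

F·v = (-24.026)×(-3.126) = 75.105276 W.
(u² − w²)/2 = (242.778998 − 184.548014)/2 = 29.115492 W.
|Δ| = 45.989784;  2% of max(1, |F·v|) = 1.502106.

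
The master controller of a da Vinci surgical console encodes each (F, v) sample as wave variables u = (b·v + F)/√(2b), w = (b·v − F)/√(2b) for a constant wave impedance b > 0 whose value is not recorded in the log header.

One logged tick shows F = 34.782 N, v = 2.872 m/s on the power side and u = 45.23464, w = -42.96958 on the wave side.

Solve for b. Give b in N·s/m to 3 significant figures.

u + w = 2.2651;  u + w = √(2b)·v, so √(2b) = 2.2651/2.872 = 0.7887.
b = (√(2b))²/2 = 0.6220/2 = 0.3110.
(Check via u − w = 2F/√(2b): u − w = 88.2042, 2F/√(2b) = 88.2042.)

b = 0.311 N·s/m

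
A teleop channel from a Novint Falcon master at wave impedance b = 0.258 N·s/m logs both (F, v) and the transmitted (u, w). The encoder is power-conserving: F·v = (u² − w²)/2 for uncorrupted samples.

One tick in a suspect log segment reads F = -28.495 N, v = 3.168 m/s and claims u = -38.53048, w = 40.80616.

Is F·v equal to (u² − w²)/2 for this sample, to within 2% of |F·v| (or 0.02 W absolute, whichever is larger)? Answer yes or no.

F·v = (-28.495)×3.168 = -90.27216 W.
(u² − w²)/2 = (1484.59789 − 1665.14269)/2 = -90.27240 W.
|Δ| = 0.00024;  2% of max(1, |F·v|) = 1.80544.

yes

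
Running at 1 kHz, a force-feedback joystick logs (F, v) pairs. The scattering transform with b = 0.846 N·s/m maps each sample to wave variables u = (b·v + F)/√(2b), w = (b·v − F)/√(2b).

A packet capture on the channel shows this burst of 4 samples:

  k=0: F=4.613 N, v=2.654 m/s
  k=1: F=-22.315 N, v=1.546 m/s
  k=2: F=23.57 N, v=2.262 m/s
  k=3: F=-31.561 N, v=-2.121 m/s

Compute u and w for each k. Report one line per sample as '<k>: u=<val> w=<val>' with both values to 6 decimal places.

k=0: b·v=0.846×2.654=2.245284; √(2b)=1.300769; u=(2.245284+4.613)/1.300769=5.272484, w=(2.245284−4.613)/1.300769=-1.820243
k=1: b·v=0.846×1.546=1.307916; √(2b)=1.300769; u=(1.307916+(-22.315))/1.300769=-16.149742, w=(1.307916−(-22.315))/1.300769=18.160731
k=2: b·v=0.846×2.262=1.913652; √(2b)=1.300769; u=(1.913652+23.57)/1.300769=19.591220, w=(1.913652−23.57)/1.300769=-16.648881
k=3: b·v=0.846×(-2.121)=-1.794366; √(2b)=1.300769; u=(-1.794366+(-31.561))/1.300769=-25.642805, w=(-1.794366−(-31.561))/1.300769=22.883874

0: u=5.272484 w=-1.820243
1: u=-16.149742 w=18.160731
2: u=19.591220 w=-16.648881
3: u=-25.642805 w=22.883874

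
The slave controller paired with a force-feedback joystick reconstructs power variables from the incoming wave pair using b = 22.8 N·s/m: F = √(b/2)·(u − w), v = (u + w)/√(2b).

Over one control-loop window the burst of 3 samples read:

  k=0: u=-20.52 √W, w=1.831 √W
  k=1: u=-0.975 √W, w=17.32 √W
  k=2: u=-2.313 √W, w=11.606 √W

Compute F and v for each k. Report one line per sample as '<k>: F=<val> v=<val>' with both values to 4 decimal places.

k=0: u−w=-22.3510, u+w=-18.6890; √(b/2)=3.3764, √(2b)=6.7528; F=3.3764×(-22.351)=-75.4657, v=-18.6890/6.7528=-2.7676
k=1: u−w=-18.2950, u+w=16.3450; √(b/2)=3.3764, √(2b)=6.7528; F=3.3764×(-18.295)=-61.7710, v=16.3450/6.7528=2.4205
k=2: u−w=-13.9190, u+w=9.2930; √(b/2)=3.3764, √(2b)=6.7528; F=3.3764×(-13.919)=-46.9960, v=9.2930/6.7528=1.3762

0: F=-75.4657 v=-2.7676
1: F=-61.7710 v=2.4205
2: F=-46.9960 v=1.3762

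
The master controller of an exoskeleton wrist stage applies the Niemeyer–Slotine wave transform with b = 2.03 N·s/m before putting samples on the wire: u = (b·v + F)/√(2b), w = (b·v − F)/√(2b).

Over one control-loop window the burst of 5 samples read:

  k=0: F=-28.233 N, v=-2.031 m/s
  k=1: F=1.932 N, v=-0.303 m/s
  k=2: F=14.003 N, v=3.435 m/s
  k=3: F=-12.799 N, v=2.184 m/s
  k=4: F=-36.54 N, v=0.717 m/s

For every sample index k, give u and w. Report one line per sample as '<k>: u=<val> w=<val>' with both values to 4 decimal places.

k=0: b·v=2.03×(-2.031)=-4.1229; √(2b)=2.0149; u=(-4.1229+(-28.233))/2.0149=-16.0580, w=(-4.1229−(-28.233))/2.0149=11.9656
k=1: b·v=2.03×(-0.303)=-0.6151; √(2b)=2.0149; u=(-0.6151+1.932)/2.0149=0.6536, w=(-0.6151−1.932)/2.0149=-1.2641
k=2: b·v=2.03×3.435=6.9730; √(2b)=2.0149; u=(6.9730+14.003)/2.0149=10.4102, w=(6.9730−14.003)/2.0149=-3.4889
k=3: b·v=2.03×2.184=4.4335; √(2b)=2.0149; u=(4.4335+(-12.799))/2.0149=-4.1517, w=(4.4335−(-12.799))/2.0149=8.5524
k=4: b·v=2.03×0.717=1.4555; √(2b)=2.0149; u=(1.4555+(-36.54))/2.0149=-17.4121, w=(1.4555−(-36.54))/2.0149=18.8569

0: u=-16.0580 w=11.9656
1: u=0.6536 w=-1.2641
2: u=10.4102 w=-3.4889
3: u=-4.1517 w=8.5524
4: u=-17.4121 w=18.8569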